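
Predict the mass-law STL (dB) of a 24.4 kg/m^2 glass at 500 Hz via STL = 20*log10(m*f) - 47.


Mass law: STL = 20 * log10(m * f) - 47
  m * f = 24.4 * 500 = 12200
  log10(12200) = 4.08636
  STL = 20 * 4.08636 - 47 = 81.7272 - 47 = 34.7 dB

34.7 dB


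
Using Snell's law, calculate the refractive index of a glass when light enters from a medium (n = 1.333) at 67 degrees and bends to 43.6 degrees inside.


Apply Snell's law: n1 * sin(theta1) = n2 * sin(theta2)
  n2 = n1 * sin(theta1) / sin(theta2)
  sin(67) = 0.920505
  sin(43.6) = 0.68962
  n2 = 1.333 * 0.920505 / 0.68962 = 1.7793

1.7793


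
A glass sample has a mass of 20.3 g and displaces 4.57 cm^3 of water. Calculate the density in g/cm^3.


Use the definition of density:
  rho = mass / volume
  rho = 20.3 / 4.57 = 4.442 g/cm^3

4.442 g/cm^3


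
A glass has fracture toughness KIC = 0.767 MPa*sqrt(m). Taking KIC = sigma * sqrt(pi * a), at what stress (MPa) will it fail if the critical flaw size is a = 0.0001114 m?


Rearrange KIC = sigma * sqrt(pi * a):
  sigma = KIC / sqrt(pi * a)
  sqrt(pi * 0.0001114) = 0.018708
  sigma = 0.767 / 0.018708 = 41.0 MPa

41.0 MPa


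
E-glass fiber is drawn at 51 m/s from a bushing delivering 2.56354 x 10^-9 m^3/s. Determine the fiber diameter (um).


Cross-sectional area from continuity:
  A = Q / v = 2.56354 x 10^-9 / 51 = 5.026549 x 10^-11 m^2
Diameter from circular cross-section:
  d = sqrt(4A / pi) * 10^6 (m -> um)
  d = sqrt(4 * 5.026549 x 10^-11 / pi) * 10^6 = 8.0 um

8.0 um


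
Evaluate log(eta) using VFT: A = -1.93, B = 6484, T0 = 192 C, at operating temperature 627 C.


VFT equation: log(eta) = A + B / (T - T0)
  T - T0 = 627 - 192 = 435
  B / (T - T0) = 6484 / 435 = 14.906
  log(eta) = -1.93 + 14.906 = 12.976

12.976


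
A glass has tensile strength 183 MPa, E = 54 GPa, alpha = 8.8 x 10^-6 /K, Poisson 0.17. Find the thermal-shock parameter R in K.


Thermal shock resistance: R = sigma * (1 - nu) / (E * alpha)
  Numerator = 183 * (1 - 0.17) = 151.89
  Denominator = 54 * 1000 * (8.8 x 10^-6) = 0.4752
  R = 151.89 / 0.4752 = 319.6 K

319.6 K


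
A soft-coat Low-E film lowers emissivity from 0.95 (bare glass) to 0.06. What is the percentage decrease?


Percentage reduction = (1 - coated/uncoated) * 100
  Ratio = 0.06 / 0.95 = 0.0632
  Reduction = (1 - 0.0632) * 100 = 93.7%

93.7%


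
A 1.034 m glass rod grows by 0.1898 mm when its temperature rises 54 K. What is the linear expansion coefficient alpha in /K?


Rearrange dL = alpha * L0 * dT for alpha:
  alpha = dL / (L0 * dT)
  alpha = (0.1898 / 1000) / (1.034 * 54) = 0.000003399 /K = 3.399 x 10^-6 /K

3.399 x 10^-6 /K


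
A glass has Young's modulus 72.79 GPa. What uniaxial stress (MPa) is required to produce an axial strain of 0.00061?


Rearrange E = sigma / epsilon:
  sigma = E * epsilon
  E (MPa) = 72.79 * 1000 = 72790
  sigma = 72790 * 0.00061 = 44.4 MPa

44.4 MPa


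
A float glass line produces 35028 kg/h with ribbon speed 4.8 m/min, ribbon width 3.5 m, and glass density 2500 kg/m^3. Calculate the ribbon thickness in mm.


Ribbon cross-section from mass balance:
  Volume rate = throughput / density = 35028 / 2500 = 14.0112 m^3/h
  thickness = volume rate / (speed * 60 * width), i.e.
  thickness = throughput / (60 * speed * width * density) * 1000
  thickness = 35028 / (60 * 4.8 * 3.5 * 2500) * 1000 = 13.9 mm

13.9 mm


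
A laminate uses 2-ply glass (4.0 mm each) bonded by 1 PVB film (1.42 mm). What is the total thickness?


Total thickness = glass contribution + PVB contribution
  Glass: 2 * 4.0 = 8.0 mm
  PVB: 1 * 1.42 = 1.42 mm
  Total = 8.0 + 1.42 = 9.42 mm

9.42 mm


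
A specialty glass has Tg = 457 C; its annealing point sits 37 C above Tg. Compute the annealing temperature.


The annealing temperature is Tg plus the offset:
  T_anneal = 457 + 37 = 494 C

494 C


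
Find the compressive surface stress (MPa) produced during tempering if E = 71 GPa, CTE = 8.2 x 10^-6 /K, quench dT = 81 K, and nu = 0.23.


Tempering stress: sigma = E * alpha * dT / (1 - nu)
  E (MPa) = 71 * 1000 = 71000
  Numerator = 71000 * (8.2 x 10^-6) * 81 = 47.1582
  Denominator = 1 - 0.23 = 0.77
  sigma = 47.1582 / 0.77 = 61.2 MPa

61.2 MPa


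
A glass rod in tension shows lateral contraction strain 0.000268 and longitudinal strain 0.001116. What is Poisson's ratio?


Poisson's ratio: nu = lateral strain / axial strain
  nu = 0.000268 / 0.001116 = 0.2401

0.2401


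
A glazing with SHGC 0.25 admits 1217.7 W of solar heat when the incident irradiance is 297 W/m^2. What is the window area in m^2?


Rearrange Q = Area * SHGC * Irradiance:
  Area = Q / (SHGC * Irradiance)
  Area = 1217.7 / (0.25 * 297) = 16.4 m^2

16.4 m^2


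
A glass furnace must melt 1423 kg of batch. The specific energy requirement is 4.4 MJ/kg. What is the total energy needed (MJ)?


Total energy = mass * specific energy
  E = 1423 * 4.4 = 6261.2 MJ

6261.2 MJ


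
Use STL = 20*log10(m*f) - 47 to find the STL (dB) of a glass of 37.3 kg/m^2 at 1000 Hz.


Mass law: STL = 20 * log10(m * f) - 47
  m * f = 37.3 * 1000 = 37300
  log10(37300) = 4.57171
  STL = 20 * 4.57171 - 47 = 91.4342 - 47 = 44.4 dB

44.4 dB


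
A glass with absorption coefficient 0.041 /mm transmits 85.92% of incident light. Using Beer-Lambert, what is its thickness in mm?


Rearrange T = exp(-alpha * thickness):
  thickness = -ln(T) / alpha
  T = 85.92/100 = 0.8592
  ln(T) = -0.15175
  -ln(T) = 0.15175
  thickness = 0.15175 / 0.041 = 3.7 mm

3.7 mm


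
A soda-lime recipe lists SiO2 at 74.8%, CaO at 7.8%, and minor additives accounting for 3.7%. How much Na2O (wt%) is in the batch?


Pieces sum to 100%:
  Na2O = 100 - (SiO2 + CaO + others)
  Na2O = 100 - (74.8 + 7.8 + 3.7) = 13.7%

13.7%


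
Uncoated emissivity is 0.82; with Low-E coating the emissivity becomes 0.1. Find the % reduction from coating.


Percentage reduction = (1 - coated/uncoated) * 100
  Ratio = 0.1 / 0.82 = 0.122
  Reduction = (1 - 0.122) * 100 = 87.8%

87.8%


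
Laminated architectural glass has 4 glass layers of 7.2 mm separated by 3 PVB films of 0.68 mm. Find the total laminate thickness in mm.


Total thickness = glass contribution + PVB contribution
  Glass: 4 * 7.2 = 28.8 mm
  PVB: 3 * 0.68 = 2.04 mm
  Total = 28.8 + 2.04 = 30.84 mm

30.84 mm


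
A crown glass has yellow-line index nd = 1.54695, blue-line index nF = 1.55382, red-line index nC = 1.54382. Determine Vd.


Abbe number formula: Vd = (nd - 1) / (nF - nC)
  nd - 1 = 1.54695 - 1 = 0.54695
  nF - nC = 1.55382 - 1.54382 = 0.01
  Vd = 0.54695 / 0.01 = 54.7

54.7


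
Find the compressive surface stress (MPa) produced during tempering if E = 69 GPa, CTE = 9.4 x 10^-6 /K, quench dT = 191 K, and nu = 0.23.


Tempering stress: sigma = E * alpha * dT / (1 - nu)
  E (MPa) = 69 * 1000 = 69000
  Numerator = 69000 * (9.4 x 10^-6) * 191 = 123.8826
  Denominator = 1 - 0.23 = 0.77
  sigma = 123.8826 / 0.77 = 160.9 MPa

160.9 MPa


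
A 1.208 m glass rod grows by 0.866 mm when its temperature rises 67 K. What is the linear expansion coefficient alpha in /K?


Rearrange dL = alpha * L0 * dT for alpha:
  alpha = dL / (L0 * dT)
  alpha = (0.866 / 1000) / (1.208 * 67) = 0.0000107 /K = 1.07 x 10^-5 /K

1.07 x 10^-5 /K


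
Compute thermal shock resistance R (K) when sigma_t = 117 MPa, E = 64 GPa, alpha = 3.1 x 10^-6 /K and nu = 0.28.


Thermal shock resistance: R = sigma * (1 - nu) / (E * alpha)
  Numerator = 117 * (1 - 0.28) = 84.24
  Denominator = 64 * 1000 * (3.1 x 10^-6) = 0.1984
  R = 84.24 / 0.1984 = 424.6 K

424.6 K


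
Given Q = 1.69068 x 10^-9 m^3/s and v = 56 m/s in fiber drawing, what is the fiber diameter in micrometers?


Cross-sectional area from continuity:
  A = Q / v = 1.69068 x 10^-9 / 56 = 3.019071 x 10^-11 m^2
Diameter from circular cross-section:
  d = sqrt(4A / pi) * 10^6 (m -> um)
  d = sqrt(4 * 3.019071 x 10^-11 / pi) * 10^6 = 6.2 um

6.2 um


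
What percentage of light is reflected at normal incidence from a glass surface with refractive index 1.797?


Fresnel reflectance at normal incidence:
  R = ((n - 1)/(n + 1))^2
  (n - 1)/(n + 1) = (1.797 - 1)/(1.797 + 1) = 0.284948
  R = 0.284948^2 = 0.0811954
  R(%) = 0.0811954 * 100 = 8.12%

8.12%


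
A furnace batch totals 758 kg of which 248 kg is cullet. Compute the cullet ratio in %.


Cullet ratio = (cullet mass / total batch mass) * 100
  Ratio = 248 / 758 * 100 = 32.72%

32.72%


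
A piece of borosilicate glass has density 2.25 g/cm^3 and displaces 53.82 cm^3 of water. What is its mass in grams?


Rearrange rho = m / V:
  m = rho * V
  m = 2.25 * 53.82 = 121.095 g

121.095 g


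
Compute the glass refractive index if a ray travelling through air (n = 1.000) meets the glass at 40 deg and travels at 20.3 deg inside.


Apply Snell's law: n1 * sin(theta1) = n2 * sin(theta2)
  n2 = n1 * sin(theta1) / sin(theta2)
  sin(40) = 0.642788
  sin(20.3) = 0.346936
  n2 = 1.000 * 0.642788 / 0.346936 = 1.8528

1.8528


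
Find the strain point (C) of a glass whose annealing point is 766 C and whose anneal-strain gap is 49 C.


Strain point = annealing point - difference:
  T_strain = 766 - 49 = 717 C

717 C


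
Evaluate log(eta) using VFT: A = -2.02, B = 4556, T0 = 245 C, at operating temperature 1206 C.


VFT equation: log(eta) = A + B / (T - T0)
  T - T0 = 1206 - 245 = 961
  B / (T - T0) = 4556 / 961 = 4.741
  log(eta) = -2.02 + 4.741 = 2.721

2.721


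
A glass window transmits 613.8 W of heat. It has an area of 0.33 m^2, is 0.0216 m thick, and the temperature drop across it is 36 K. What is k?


Fourier's law rearranged: k = Q * t / (A * dT)
  Numerator = 613.8 * 0.0216 = 13.25808
  Denominator = 0.33 * 36 = 11.88
  k = 13.25808 / 11.88 = 1.116 W/mK

1.116 W/mK


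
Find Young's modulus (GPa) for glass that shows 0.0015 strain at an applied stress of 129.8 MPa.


Young's modulus: E = stress / strain
  E = 129.8 MPa / 0.0015 = 86533.33 MPa
Convert to GPa: 86533.33 / 1000 = 86.53 GPa

86.53 GPa


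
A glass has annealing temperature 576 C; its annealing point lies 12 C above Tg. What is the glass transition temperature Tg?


Rearrange T_anneal = Tg + offset for Tg:
  Tg = T_anneal - offset = 576 - 12 = 564 C

564 C


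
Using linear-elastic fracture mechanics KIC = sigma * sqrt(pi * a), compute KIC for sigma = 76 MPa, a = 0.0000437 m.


Fracture toughness: KIC = sigma * sqrt(pi * a)
  pi * a = pi * 0.0000437 = 0.000137288
  sqrt(pi * a) = 0.011717
  KIC = 76 * 0.011717 = 0.89 MPa*sqrt(m)

0.89 MPa*sqrt(m)


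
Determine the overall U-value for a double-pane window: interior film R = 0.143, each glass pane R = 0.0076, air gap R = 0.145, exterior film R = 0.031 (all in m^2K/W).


Total thermal resistance (series):
  R_total = R_in + R_glass + R_air + R_glass + R_out
  R_total = 0.143 + 0.0076 + 0.145 + 0.0076 + 0.031 = 0.3342 m^2K/W
U-value = 1 / R_total = 1 / 0.3342 = 2.992 W/m^2K

2.992 W/m^2K


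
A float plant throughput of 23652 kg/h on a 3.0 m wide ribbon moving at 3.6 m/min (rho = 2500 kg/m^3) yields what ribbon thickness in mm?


Ribbon cross-section from mass balance:
  Volume rate = throughput / density = 23652 / 2500 = 9.4608 m^3/h
  thickness = volume rate / (speed * 60 * width), i.e.
  thickness = throughput / (60 * speed * width * density) * 1000
  thickness = 23652 / (60 * 3.6 * 3.0 * 2500) * 1000 = 14.6 mm

14.6 mm


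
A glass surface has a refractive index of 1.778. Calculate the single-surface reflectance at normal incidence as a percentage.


Fresnel reflectance at normal incidence:
  R = ((n - 1)/(n + 1))^2
  (n - 1)/(n + 1) = (1.778 - 1)/(1.778 + 1) = 0.280058
  R = 0.280058^2 = 0.0784325
  R(%) = 0.0784325 * 100 = 7.843%

7.843%


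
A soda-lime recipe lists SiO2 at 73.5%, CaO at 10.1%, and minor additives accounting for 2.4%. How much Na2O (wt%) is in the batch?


Pieces sum to 100%:
  Na2O = 100 - (SiO2 + CaO + others)
  Na2O = 100 - (73.5 + 10.1 + 2.4) = 14.0%

14.0%


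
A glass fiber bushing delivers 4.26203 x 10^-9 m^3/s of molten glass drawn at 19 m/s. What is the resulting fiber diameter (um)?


Cross-sectional area from continuity:
  A = Q / v = 4.26203 x 10^-9 / 19 = 2.243174 x 10^-10 m^2
Diameter from circular cross-section:
  d = sqrt(4A / pi) * 10^6 (m -> um)
  d = sqrt(4 * 2.243174 x 10^-10 / pi) * 10^6 = 16.9 um

16.9 um


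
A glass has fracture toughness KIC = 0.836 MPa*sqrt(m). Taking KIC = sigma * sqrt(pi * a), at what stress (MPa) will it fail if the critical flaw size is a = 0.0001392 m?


Rearrange KIC = sigma * sqrt(pi * a):
  sigma = KIC / sqrt(pi * a)
  sqrt(pi * 0.0001392) = 0.020912
  sigma = 0.836 / 0.020912 = 39.98 MPa

39.98 MPa


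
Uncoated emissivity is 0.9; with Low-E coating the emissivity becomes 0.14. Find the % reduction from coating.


Percentage reduction = (1 - coated/uncoated) * 100
  Ratio = 0.14 / 0.9 = 0.1556
  Reduction = (1 - 0.1556) * 100 = 84.4%

84.4%


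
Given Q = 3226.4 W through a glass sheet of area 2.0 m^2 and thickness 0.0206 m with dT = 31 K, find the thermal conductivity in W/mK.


Fourier's law rearranged: k = Q * t / (A * dT)
  Numerator = 3226.4 * 0.0206 = 66.46384
  Denominator = 2.0 * 31 = 62.0
  k = 66.46384 / 62.0 = 1.072 W/mK

1.072 W/mK


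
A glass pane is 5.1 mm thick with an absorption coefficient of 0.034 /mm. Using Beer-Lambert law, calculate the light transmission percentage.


Beer-Lambert law: T = exp(-alpha * thickness)
  exponent = -0.034 * 5.1 = -0.1734
  T = exp(-0.1734) = 0.8408
  Percentage = 0.8408 * 100 = 84.08%

84.08%


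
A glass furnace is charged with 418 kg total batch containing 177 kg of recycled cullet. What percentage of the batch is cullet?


Cullet ratio = (cullet mass / total batch mass) * 100
  Ratio = 177 / 418 * 100 = 42.34%

42.34%


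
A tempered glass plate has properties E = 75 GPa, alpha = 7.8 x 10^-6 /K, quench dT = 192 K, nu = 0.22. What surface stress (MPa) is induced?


Tempering stress: sigma = E * alpha * dT / (1 - nu)
  E (MPa) = 75 * 1000 = 75000
  Numerator = 75000 * (7.8 x 10^-6) * 192 = 112.32
  Denominator = 1 - 0.22 = 0.78
  sigma = 112.32 / 0.78 = 144.0 MPa

144.0 MPa


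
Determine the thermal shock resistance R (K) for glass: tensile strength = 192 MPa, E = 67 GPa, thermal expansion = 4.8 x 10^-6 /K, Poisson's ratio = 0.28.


Thermal shock resistance: R = sigma * (1 - nu) / (E * alpha)
  Numerator = 192 * (1 - 0.28) = 138.24
  Denominator = 67 * 1000 * (4.8 x 10^-6) = 0.3216
  R = 138.24 / 0.3216 = 429.9 K

429.9 K


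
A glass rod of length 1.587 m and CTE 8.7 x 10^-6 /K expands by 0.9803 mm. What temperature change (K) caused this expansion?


Rearrange dL = alpha * L0 * dT for dT:
  dT = dL / (alpha * L0)
  dL (m) = 0.9803 / 1000 = 0.0009803
  dT = 0.0009803 / ((8.7 x 10^-6) * 1.587) = 71.0 K

71.0 K


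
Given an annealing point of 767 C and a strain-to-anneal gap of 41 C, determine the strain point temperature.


Strain point = annealing point - difference:
  T_strain = 767 - 41 = 726 C

726 C


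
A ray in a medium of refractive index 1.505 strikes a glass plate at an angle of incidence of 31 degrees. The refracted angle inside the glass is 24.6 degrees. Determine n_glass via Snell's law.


Apply Snell's law: n1 * sin(theta1) = n2 * sin(theta2)
  n2 = n1 * sin(theta1) / sin(theta2)
  sin(31) = 0.515038
  sin(24.6) = 0.416281
  n2 = 1.505 * 0.515038 / 0.416281 = 1.862

1.862


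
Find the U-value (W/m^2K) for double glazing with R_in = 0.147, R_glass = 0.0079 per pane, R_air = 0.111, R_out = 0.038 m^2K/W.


Total thermal resistance (series):
  R_total = R_in + R_glass + R_air + R_glass + R_out
  R_total = 0.147 + 0.0079 + 0.111 + 0.0079 + 0.038 = 0.3118 m^2K/W
U-value = 1 / R_total = 1 / 0.3118 = 3.207 W/m^2K

3.207 W/m^2K


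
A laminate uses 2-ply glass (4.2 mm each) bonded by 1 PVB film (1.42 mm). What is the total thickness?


Total thickness = glass contribution + PVB contribution
  Glass: 2 * 4.2 = 8.4 mm
  PVB: 1 * 1.42 = 1.42 mm
  Total = 8.4 + 1.42 = 9.82 mm

9.82 mm


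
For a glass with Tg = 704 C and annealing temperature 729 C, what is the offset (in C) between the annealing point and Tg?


Offset = T_anneal - Tg:
  offset = 729 - 704 = 25 C

25 C


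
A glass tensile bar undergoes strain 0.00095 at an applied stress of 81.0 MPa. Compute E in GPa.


Young's modulus: E = stress / strain
  E = 81.0 MPa / 0.00095 = 85263.16 MPa
Convert to GPa: 85263.16 / 1000 = 85.26 GPa

85.26 GPa


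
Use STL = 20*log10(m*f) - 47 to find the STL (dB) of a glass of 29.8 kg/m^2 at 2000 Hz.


Mass law: STL = 20 * log10(m * f) - 47
  m * f = 29.8 * 2000 = 59600
  log10(59600) = 4.77525
  STL = 20 * 4.77525 - 47 = 95.505 - 47 = 48.5 dB

48.5 dB


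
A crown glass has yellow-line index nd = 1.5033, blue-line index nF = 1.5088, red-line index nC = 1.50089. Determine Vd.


Abbe number formula: Vd = (nd - 1) / (nF - nC)
  nd - 1 = 1.5033 - 1 = 0.5033
  nF - nC = 1.5088 - 1.50089 = 0.00791
  Vd = 0.5033 / 0.00791 = 63.63

63.63


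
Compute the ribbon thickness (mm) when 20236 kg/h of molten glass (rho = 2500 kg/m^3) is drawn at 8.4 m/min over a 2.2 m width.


Ribbon cross-section from mass balance:
  Volume rate = throughput / density = 20236 / 2500 = 8.0944 m^3/h
  thickness = volume rate / (speed * 60 * width), i.e.
  thickness = throughput / (60 * speed * width * density) * 1000
  thickness = 20236 / (60 * 8.4 * 2.2 * 2500) * 1000 = 7.3 mm

7.3 mm


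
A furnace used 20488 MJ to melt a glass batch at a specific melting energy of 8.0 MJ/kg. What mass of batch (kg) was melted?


Rearrange E = m * s for m:
  m = E / s
  m = 20488 / 8.0 = 2561.0 kg

2561.0 kg


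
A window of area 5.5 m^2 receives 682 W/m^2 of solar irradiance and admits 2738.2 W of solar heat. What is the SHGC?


Rearrange Q = Area * SHGC * Irradiance:
  SHGC = Q / (Area * Irradiance)
  SHGC = 2738.2 / (5.5 * 682) = 0.73

0.73


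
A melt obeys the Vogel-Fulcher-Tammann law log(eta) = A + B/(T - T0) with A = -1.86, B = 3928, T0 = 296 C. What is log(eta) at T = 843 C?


VFT equation: log(eta) = A + B / (T - T0)
  T - T0 = 843 - 296 = 547
  B / (T - T0) = 3928 / 547 = 7.181
  log(eta) = -1.86 + 7.181 = 5.321

5.321


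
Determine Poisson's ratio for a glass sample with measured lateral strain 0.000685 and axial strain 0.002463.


Poisson's ratio: nu = lateral strain / axial strain
  nu = 0.000685 / 0.002463 = 0.2781

0.2781


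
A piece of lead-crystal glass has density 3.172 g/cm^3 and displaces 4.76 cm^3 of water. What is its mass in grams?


Rearrange rho = m / V:
  m = rho * V
  m = 3.172 * 4.76 = 15.099 g

15.099 g


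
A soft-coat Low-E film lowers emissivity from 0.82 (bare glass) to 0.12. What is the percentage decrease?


Percentage reduction = (1 - coated/uncoated) * 100
  Ratio = 0.12 / 0.82 = 0.1463
  Reduction = (1 - 0.1463) * 100 = 85.4%

85.4%


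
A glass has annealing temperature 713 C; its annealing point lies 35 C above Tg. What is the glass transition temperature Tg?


Rearrange T_anneal = Tg + offset for Tg:
  Tg = T_anneal - offset = 713 - 35 = 678 C

678 C


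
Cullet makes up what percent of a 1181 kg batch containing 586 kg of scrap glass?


Cullet ratio = (cullet mass / total batch mass) * 100
  Ratio = 586 / 1181 * 100 = 49.62%

49.62%


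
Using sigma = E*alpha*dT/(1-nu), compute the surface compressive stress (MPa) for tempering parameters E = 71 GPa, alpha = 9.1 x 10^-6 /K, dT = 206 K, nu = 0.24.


Tempering stress: sigma = E * alpha * dT / (1 - nu)
  E (MPa) = 71 * 1000 = 71000
  Numerator = 71000 * (9.1 x 10^-6) * 206 = 133.0966
  Denominator = 1 - 0.24 = 0.76
  sigma = 133.0966 / 0.76 = 175.1 MPa

175.1 MPa


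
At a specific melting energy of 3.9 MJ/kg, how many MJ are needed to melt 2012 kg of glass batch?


Total energy = mass * specific energy
  E = 2012 * 3.9 = 7846.8 MJ

7846.8 MJ


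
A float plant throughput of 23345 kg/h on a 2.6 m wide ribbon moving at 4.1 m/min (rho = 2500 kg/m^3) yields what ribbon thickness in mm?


Ribbon cross-section from mass balance:
  Volume rate = throughput / density = 23345 / 2500 = 9.338 m^3/h
  thickness = volume rate / (speed * 60 * width), i.e.
  thickness = throughput / (60 * speed * width * density) * 1000
  thickness = 23345 / (60 * 4.1 * 2.6 * 2500) * 1000 = 14.6 mm

14.6 mm


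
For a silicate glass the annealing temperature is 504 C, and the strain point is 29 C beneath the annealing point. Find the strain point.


Strain point = annealing point - difference:
  T_strain = 504 - 29 = 475 C

475 C


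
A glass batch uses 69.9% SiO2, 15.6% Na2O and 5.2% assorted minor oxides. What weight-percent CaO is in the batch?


Pieces sum to 100%:
  CaO = 100 - (SiO2 + Na2O + others)
  CaO = 100 - (69.9 + 15.6 + 5.2) = 9.3%

9.3%


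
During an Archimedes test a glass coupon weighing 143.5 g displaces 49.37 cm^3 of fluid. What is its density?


Use the definition of density:
  rho = mass / volume
  rho = 143.5 / 49.37 = 2.907 g/cm^3

2.907 g/cm^3


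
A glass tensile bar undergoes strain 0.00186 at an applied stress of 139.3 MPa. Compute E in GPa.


Young's modulus: E = stress / strain
  E = 139.3 MPa / 0.00186 = 74892.47 MPa
Convert to GPa: 74892.47 / 1000 = 74.89 GPa

74.89 GPa


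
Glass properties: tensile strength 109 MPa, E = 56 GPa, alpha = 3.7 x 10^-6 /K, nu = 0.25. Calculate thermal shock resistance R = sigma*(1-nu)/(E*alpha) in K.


Thermal shock resistance: R = sigma * (1 - nu) / (E * alpha)
  Numerator = 109 * (1 - 0.25) = 81.75
  Denominator = 56 * 1000 * (3.7 x 10^-6) = 0.2072
  R = 81.75 / 0.2072 = 394.5 K

394.5 K


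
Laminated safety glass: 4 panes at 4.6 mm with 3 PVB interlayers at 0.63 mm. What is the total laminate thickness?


Total thickness = glass contribution + PVB contribution
  Glass: 4 * 4.6 = 18.4 mm
  PVB: 3 * 0.63 = 1.89 mm
  Total = 18.4 + 1.89 = 20.29 mm

20.29 mm


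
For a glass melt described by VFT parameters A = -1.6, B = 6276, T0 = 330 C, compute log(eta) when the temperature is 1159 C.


VFT equation: log(eta) = A + B / (T - T0)
  T - T0 = 1159 - 330 = 829
  B / (T - T0) = 6276 / 829 = 7.571
  log(eta) = -1.6 + 7.571 = 5.971

5.971


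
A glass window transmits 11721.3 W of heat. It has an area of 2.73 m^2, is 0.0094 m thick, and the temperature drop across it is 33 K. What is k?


Fourier's law rearranged: k = Q * t / (A * dT)
  Numerator = 11721.3 * 0.0094 = 110.18022
  Denominator = 2.73 * 33 = 90.09
  k = 110.18022 / 90.09 = 1.223 W/mK

1.223 W/mK


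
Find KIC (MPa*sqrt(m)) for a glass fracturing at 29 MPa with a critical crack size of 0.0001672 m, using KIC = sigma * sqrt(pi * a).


Fracture toughness: KIC = sigma * sqrt(pi * a)
  pi * a = pi * 0.0001672 = 0.000525274
  sqrt(pi * a) = 0.022919
  KIC = 29 * 0.022919 = 0.665 MPa*sqrt(m)

0.665 MPa*sqrt(m)


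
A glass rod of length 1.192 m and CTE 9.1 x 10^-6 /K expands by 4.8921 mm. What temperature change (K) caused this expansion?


Rearrange dL = alpha * L0 * dT for dT:
  dT = dL / (alpha * L0)
  dL (m) = 4.8921 / 1000 = 0.0048921
  dT = 0.0048921 / ((9.1 x 10^-6) * 1.192) = 451.0 K

451.0 K


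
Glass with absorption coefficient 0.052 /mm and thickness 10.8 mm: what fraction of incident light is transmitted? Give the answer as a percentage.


Beer-Lambert law: T = exp(-alpha * thickness)
  exponent = -0.052 * 10.8 = -0.5616
  T = exp(-0.5616) = 0.5703
  Percentage = 0.5703 * 100 = 57.03%

57.03%


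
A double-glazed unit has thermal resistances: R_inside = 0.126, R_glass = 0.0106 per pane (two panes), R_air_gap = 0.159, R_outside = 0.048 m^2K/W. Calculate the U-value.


Total thermal resistance (series):
  R_total = R_in + R_glass + R_air + R_glass + R_out
  R_total = 0.126 + 0.0106 + 0.159 + 0.0106 + 0.048 = 0.3542 m^2K/W
U-value = 1 / R_total = 1 / 0.3542 = 2.823 W/m^2K

2.823 W/m^2K


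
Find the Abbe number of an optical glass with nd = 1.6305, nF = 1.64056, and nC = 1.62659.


Abbe number formula: Vd = (nd - 1) / (nF - nC)
  nd - 1 = 1.6305 - 1 = 0.6305
  nF - nC = 1.64056 - 1.62659 = 0.01397
  Vd = 0.6305 / 0.01397 = 45.13

45.13


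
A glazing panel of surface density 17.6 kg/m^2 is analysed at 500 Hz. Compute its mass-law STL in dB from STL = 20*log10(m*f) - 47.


Mass law: STL = 20 * log10(m * f) - 47
  m * f = 17.6 * 500 = 8800
  log10(8800) = 3.94448
  STL = 20 * 3.94448 - 47 = 78.8896 - 47 = 31.9 dB

31.9 dB


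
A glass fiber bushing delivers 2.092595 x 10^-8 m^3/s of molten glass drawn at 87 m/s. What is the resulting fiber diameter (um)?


Cross-sectional area from continuity:
  A = Q / v = 2.092595 x 10^-8 / 87 = 2.405282 x 10^-10 m^2
Diameter from circular cross-section:
  d = sqrt(4A / pi) * 10^6 (m -> um)
  d = sqrt(4 * 2.405282 x 10^-10 / pi) * 10^6 = 17.5 um

17.5 um


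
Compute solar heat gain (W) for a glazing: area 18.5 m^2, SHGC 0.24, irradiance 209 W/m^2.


Solar heat gain: Q = Area * SHGC * Irradiance
  Q = 18.5 * 0.24 * 209 = 928 W

928 W


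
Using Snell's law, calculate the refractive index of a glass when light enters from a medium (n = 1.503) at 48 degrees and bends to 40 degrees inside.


Apply Snell's law: n1 * sin(theta1) = n2 * sin(theta2)
  n2 = n1 * sin(theta1) / sin(theta2)
  sin(48) = 0.743145
  sin(40) = 0.642788
  n2 = 1.503 * 0.743145 / 0.642788 = 1.7377

1.7377


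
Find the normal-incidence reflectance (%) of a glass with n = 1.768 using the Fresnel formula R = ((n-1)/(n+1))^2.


Fresnel reflectance at normal incidence:
  R = ((n - 1)/(n + 1))^2
  (n - 1)/(n + 1) = (1.768 - 1)/(1.768 + 1) = 0.277457
  R = 0.277457^2 = 0.0769824
  R(%) = 0.0769824 * 100 = 7.698%

7.698%


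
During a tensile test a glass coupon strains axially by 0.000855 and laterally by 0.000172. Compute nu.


Poisson's ratio: nu = lateral strain / axial strain
  nu = 0.000172 / 0.000855 = 0.2012

0.2012


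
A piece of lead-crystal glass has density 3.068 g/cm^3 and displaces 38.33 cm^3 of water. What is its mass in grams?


Rearrange rho = m / V:
  m = rho * V
  m = 3.068 * 38.33 = 117.596 g

117.596 g


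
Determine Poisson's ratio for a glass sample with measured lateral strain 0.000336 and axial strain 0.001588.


Poisson's ratio: nu = lateral strain / axial strain
  nu = 0.000336 / 0.001588 = 0.2116

0.2116


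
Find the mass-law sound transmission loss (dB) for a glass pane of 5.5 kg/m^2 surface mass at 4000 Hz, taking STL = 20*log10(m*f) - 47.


Mass law: STL = 20 * log10(m * f) - 47
  m * f = 5.5 * 4000 = 22000
  log10(22000) = 4.34242
  STL = 20 * 4.34242 - 47 = 86.8484 - 47 = 39.8 dB

39.8 dB


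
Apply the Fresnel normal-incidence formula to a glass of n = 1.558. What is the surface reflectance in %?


Fresnel reflectance at normal incidence:
  R = ((n - 1)/(n + 1))^2
  (n - 1)/(n + 1) = (1.558 - 1)/(1.558 + 1) = 0.218139
  R = 0.218139^2 = 0.0475846
  R(%) = 0.0475846 * 100 = 4.758%

4.758%


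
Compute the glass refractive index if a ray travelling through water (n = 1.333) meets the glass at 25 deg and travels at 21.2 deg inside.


Apply Snell's law: n1 * sin(theta1) = n2 * sin(theta2)
  n2 = n1 * sin(theta1) / sin(theta2)
  sin(25) = 0.422618
  sin(21.2) = 0.361625
  n2 = 1.333 * 0.422618 / 0.361625 = 1.5578

1.5578


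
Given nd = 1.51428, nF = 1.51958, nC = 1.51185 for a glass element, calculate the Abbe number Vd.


Abbe number formula: Vd = (nd - 1) / (nF - nC)
  nd - 1 = 1.51428 - 1 = 0.51428
  nF - nC = 1.51958 - 1.51185 = 0.00773
  Vd = 0.51428 / 0.00773 = 66.53

66.53


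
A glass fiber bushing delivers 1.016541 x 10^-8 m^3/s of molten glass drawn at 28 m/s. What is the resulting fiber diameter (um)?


Cross-sectional area from continuity:
  A = Q / v = 1.016541 x 10^-8 / 28 = 3.630504 x 10^-10 m^2
Diameter from circular cross-section:
  d = sqrt(4A / pi) * 10^6 (m -> um)
  d = sqrt(4 * 3.630504 x 10^-10 / pi) * 10^6 = 21.5 um

21.5 um


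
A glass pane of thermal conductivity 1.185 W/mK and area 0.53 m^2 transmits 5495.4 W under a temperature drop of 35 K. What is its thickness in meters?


Fourier's law: t = k * A * dT / Q
  t = 1.185 * 0.53 * 35 / 5495.4
  t = 21.98175 / 5495.4 = 0.004 m

0.004 m


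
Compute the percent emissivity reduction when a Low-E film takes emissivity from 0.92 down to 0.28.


Percentage reduction = (1 - coated/uncoated) * 100
  Ratio = 0.28 / 0.92 = 0.3043
  Reduction = (1 - 0.3043) * 100 = 69.6%

69.6%


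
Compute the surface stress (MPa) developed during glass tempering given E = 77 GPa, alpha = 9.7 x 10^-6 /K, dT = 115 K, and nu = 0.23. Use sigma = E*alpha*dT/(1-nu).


Tempering stress: sigma = E * alpha * dT / (1 - nu)
  E (MPa) = 77 * 1000 = 77000
  Numerator = 77000 * (9.7 x 10^-6) * 115 = 85.8935
  Denominator = 1 - 0.23 = 0.77
  sigma = 85.8935 / 0.77 = 111.5 MPa

111.5 MPa


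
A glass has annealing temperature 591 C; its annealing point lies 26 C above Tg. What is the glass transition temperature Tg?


Rearrange T_anneal = Tg + offset for Tg:
  Tg = T_anneal - offset = 591 - 26 = 565 C

565 C


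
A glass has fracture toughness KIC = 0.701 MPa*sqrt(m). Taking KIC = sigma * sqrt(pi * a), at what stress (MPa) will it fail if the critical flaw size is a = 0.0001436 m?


Rearrange KIC = sigma * sqrt(pi * a):
  sigma = KIC / sqrt(pi * a)
  sqrt(pi * 0.0001436) = 0.02124
  sigma = 0.701 / 0.02124 = 33.0 MPa

33.0 MPa


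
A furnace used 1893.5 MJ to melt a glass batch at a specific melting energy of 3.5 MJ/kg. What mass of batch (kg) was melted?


Rearrange E = m * s for m:
  m = E / s
  m = 1893.5 / 3.5 = 541.0 kg

541.0 kg


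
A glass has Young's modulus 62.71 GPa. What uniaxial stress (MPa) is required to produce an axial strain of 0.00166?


Rearrange E = sigma / epsilon:
  sigma = E * epsilon
  E (MPa) = 62.71 * 1000 = 62710
  sigma = 62710 * 0.00166 = 104.1 MPa

104.1 MPa


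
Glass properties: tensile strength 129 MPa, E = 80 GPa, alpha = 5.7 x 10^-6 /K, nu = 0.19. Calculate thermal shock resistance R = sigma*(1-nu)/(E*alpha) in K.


Thermal shock resistance: R = sigma * (1 - nu) / (E * alpha)
  Numerator = 129 * (1 - 0.19) = 104.49
  Denominator = 80 * 1000 * (5.7 x 10^-6) = 0.456
  R = 104.49 / 0.456 = 229.1 K

229.1 K


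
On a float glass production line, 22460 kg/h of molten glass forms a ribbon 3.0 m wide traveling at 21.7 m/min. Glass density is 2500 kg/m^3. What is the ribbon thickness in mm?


Ribbon cross-section from mass balance:
  Volume rate = throughput / density = 22460 / 2500 = 8.984 m^3/h
  thickness = volume rate / (speed * 60 * width), i.e.
  thickness = throughput / (60 * speed * width * density) * 1000
  thickness = 22460 / (60 * 21.7 * 3.0 * 2500) * 1000 = 2.3 mm

2.3 mm


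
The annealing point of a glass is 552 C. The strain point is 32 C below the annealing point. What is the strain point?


Strain point = annealing point - difference:
  T_strain = 552 - 32 = 520 C

520 C


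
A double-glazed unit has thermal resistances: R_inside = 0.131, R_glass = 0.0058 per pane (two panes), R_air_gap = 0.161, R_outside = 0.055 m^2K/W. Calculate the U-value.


Total thermal resistance (series):
  R_total = R_in + R_glass + R_air + R_glass + R_out
  R_total = 0.131 + 0.0058 + 0.161 + 0.0058 + 0.055 = 0.3586 m^2K/W
U-value = 1 / R_total = 1 / 0.3586 = 2.789 W/m^2K

2.789 W/m^2K


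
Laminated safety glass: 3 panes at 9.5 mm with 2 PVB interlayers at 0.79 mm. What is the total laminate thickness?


Total thickness = glass contribution + PVB contribution
  Glass: 3 * 9.5 = 28.5 mm
  PVB: 2 * 0.79 = 1.58 mm
  Total = 28.5 + 1.58 = 30.08 mm

30.08 mm


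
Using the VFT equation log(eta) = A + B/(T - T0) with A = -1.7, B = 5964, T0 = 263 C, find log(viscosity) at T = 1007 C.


VFT equation: log(eta) = A + B / (T - T0)
  T - T0 = 1007 - 263 = 744
  B / (T - T0) = 5964 / 744 = 8.016
  log(eta) = -1.7 + 8.016 = 6.316

6.316


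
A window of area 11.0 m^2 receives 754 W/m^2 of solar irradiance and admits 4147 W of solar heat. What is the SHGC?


Rearrange Q = Area * SHGC * Irradiance:
  SHGC = Q / (Area * Irradiance)
  SHGC = 4147 / (11.0 * 754) = 0.5

0.5


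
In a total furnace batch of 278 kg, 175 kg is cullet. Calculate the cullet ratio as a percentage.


Cullet ratio = (cullet mass / total batch mass) * 100
  Ratio = 175 / 278 * 100 = 62.95%

62.95%


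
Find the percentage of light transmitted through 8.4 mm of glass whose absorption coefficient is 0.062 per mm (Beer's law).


Beer-Lambert law: T = exp(-alpha * thickness)
  exponent = -0.062 * 8.4 = -0.5208
  T = exp(-0.5208) = 0.594
  Percentage = 0.594 * 100 = 59.4%

59.4%


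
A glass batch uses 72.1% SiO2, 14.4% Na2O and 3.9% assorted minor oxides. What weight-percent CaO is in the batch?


Pieces sum to 100%:
  CaO = 100 - (SiO2 + Na2O + others)
  CaO = 100 - (72.1 + 14.4 + 3.9) = 9.6%

9.6%


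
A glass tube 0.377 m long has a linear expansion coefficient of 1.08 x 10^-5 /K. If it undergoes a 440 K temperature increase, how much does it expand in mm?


Thermal expansion formula: dL = alpha * L0 * dT
  dL = (1.08 x 10^-5) * 0.377 * 440 = 0.0017915 m
Convert to mm: 0.0017915 * 1000 = 1.7915 mm

1.7915 mm


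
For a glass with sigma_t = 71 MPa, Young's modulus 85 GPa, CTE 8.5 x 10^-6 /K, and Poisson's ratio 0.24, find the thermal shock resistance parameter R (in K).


Thermal shock resistance: R = sigma * (1 - nu) / (E * alpha)
  Numerator = 71 * (1 - 0.24) = 53.96
  Denominator = 85 * 1000 * (8.5 x 10^-6) = 0.7225
  R = 53.96 / 0.7225 = 74.7 K

74.7 K


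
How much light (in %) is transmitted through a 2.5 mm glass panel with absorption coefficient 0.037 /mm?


Beer-Lambert law: T = exp(-alpha * thickness)
  exponent = -0.037 * 2.5 = -0.0925
  T = exp(-0.0925) = 0.9116
  Percentage = 0.9116 * 100 = 91.16%

91.16%


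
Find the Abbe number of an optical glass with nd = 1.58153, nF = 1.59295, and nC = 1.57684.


Abbe number formula: Vd = (nd - 1) / (nF - nC)
  nd - 1 = 1.58153 - 1 = 0.58153
  nF - nC = 1.59295 - 1.57684 = 0.01611
  Vd = 0.58153 / 0.01611 = 36.1

36.1


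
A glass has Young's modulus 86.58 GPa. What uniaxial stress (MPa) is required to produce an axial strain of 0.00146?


Rearrange E = sigma / epsilon:
  sigma = E * epsilon
  E (MPa) = 86.58 * 1000 = 86580
  sigma = 86580 * 0.00146 = 126.41 MPa

126.41 MPa


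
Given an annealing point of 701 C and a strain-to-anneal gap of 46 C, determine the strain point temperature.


Strain point = annealing point - difference:
  T_strain = 701 - 46 = 655 C

655 C


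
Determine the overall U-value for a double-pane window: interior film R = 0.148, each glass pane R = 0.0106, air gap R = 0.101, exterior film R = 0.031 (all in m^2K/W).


Total thermal resistance (series):
  R_total = R_in + R_glass + R_air + R_glass + R_out
  R_total = 0.148 + 0.0106 + 0.101 + 0.0106 + 0.031 = 0.3012 m^2K/W
U-value = 1 / R_total = 1 / 0.3012 = 3.32 W/m^2K

3.32 W/m^2K


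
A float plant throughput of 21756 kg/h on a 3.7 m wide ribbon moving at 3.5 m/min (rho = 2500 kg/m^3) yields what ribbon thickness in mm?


Ribbon cross-section from mass balance:
  Volume rate = throughput / density = 21756 / 2500 = 8.7024 m^3/h
  thickness = volume rate / (speed * 60 * width), i.e.
  thickness = throughput / (60 * speed * width * density) * 1000
  thickness = 21756 / (60 * 3.5 * 3.7 * 2500) * 1000 = 11.2 mm

11.2 mm


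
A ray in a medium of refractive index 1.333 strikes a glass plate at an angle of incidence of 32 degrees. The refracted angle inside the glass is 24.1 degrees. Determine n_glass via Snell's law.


Apply Snell's law: n1 * sin(theta1) = n2 * sin(theta2)
  n2 = n1 * sin(theta1) / sin(theta2)
  sin(32) = 0.529919
  sin(24.1) = 0.40833
  n2 = 1.333 * 0.529919 / 0.40833 = 1.7299

1.7299


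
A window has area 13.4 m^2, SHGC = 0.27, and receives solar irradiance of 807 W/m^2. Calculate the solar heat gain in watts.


Solar heat gain: Q = Area * SHGC * Irradiance
  Q = 13.4 * 0.27 * 807 = 2919.7 W

2919.7 W


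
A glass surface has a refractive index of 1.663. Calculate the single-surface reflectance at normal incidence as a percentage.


Fresnel reflectance at normal incidence:
  R = ((n - 1)/(n + 1))^2
  (n - 1)/(n + 1) = (1.663 - 1)/(1.663 + 1) = 0.248967
  R = 0.248967^2 = 0.0619846
  R(%) = 0.0619846 * 100 = 6.198%

6.198%


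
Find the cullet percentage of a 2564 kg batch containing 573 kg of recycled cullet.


Cullet ratio = (cullet mass / total batch mass) * 100
  Ratio = 573 / 2564 * 100 = 22.35%

22.35%


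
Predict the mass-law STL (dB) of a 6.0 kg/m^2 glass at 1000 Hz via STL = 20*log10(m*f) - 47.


Mass law: STL = 20 * log10(m * f) - 47
  m * f = 6.0 * 1000 = 6000
  log10(6000) = 3.77815
  STL = 20 * 3.77815 - 47 = 75.563 - 47 = 28.6 dB

28.6 dB


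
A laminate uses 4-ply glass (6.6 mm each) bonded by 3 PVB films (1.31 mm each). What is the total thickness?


Total thickness = glass contribution + PVB contribution
  Glass: 4 * 6.6 = 26.4 mm
  PVB: 3 * 1.31 = 3.93 mm
  Total = 26.4 + 3.93 = 30.33 mm

30.33 mm


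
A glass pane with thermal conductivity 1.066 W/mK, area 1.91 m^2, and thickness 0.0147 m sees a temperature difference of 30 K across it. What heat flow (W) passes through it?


Fourier's law: Q = k * A * dT / t
  Q = 1.066 * 1.91 * 30 / 0.0147
  Q = 61.0818 / 0.0147 = 4155.2 W

4155.2 W


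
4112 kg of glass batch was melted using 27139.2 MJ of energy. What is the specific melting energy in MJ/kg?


Rearrange E = m * s for s:
  s = E / m
  s = 27139.2 / 4112 = 6.6 MJ/kg

6.6 MJ/kg


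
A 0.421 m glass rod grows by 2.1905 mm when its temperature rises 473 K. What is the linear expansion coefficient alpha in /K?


Rearrange dL = alpha * L0 * dT for alpha:
  alpha = dL / (L0 * dT)
  alpha = (2.1905 / 1000) / (0.421 * 473) = 0.000011 /K = 1.1 x 10^-5 /K

1.1 x 10^-5 /K


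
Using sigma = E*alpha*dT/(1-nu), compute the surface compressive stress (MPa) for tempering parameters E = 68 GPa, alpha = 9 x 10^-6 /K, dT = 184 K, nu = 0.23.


Tempering stress: sigma = E * alpha * dT / (1 - nu)
  E (MPa) = 68 * 1000 = 68000
  Numerator = 68000 * (9 x 10^-6) * 184 = 112.608
  Denominator = 1 - 0.23 = 0.77
  sigma = 112.608 / 0.77 = 146.2 MPa

146.2 MPa


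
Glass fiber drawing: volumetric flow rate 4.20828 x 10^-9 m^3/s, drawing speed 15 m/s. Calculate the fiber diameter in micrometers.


Cross-sectional area from continuity:
  A = Q / v = 4.20828 x 10^-9 / 15 = 2.80552 x 10^-10 m^2
Diameter from circular cross-section:
  d = sqrt(4A / pi) * 10^6 (m -> um)
  d = sqrt(4 * 2.80552 x 10^-10 / pi) * 10^6 = 18.9 um

18.9 um


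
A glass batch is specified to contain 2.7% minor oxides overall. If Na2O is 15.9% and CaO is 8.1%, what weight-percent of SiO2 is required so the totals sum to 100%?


Known pieces sum to 100%:
  SiO2 = 100 - (others + Na2O + CaO)
  SiO2 = 100 - (2.7 + 15.9 + 8.1) = 73.3%

73.3%


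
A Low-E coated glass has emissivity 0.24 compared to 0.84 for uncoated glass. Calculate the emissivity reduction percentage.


Percentage reduction = (1 - coated/uncoated) * 100
  Ratio = 0.24 / 0.84 = 0.2857
  Reduction = (1 - 0.2857) * 100 = 71.4%

71.4%


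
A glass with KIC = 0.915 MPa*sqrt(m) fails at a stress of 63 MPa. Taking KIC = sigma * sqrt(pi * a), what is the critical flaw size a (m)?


Rearrange KIC = sigma * sqrt(pi * a):
  sqrt(pi * a) = KIC / sigma
  sqrt(pi * a) = 0.915 / 63 = 0.014524
  a = (KIC / sigma)^2 / pi
  a = 0.014524^2 / pi = 0.0000671 m

0.0000671 m


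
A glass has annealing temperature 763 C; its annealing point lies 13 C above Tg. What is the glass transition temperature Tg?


Rearrange T_anneal = Tg + offset for Tg:
  Tg = T_anneal - offset = 763 - 13 = 750 C

750 C


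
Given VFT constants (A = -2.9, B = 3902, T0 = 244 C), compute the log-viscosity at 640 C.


VFT equation: log(eta) = A + B / (T - T0)
  T - T0 = 640 - 244 = 396
  B / (T - T0) = 3902 / 396 = 9.854
  log(eta) = -2.9 + 9.854 = 6.954

6.954
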